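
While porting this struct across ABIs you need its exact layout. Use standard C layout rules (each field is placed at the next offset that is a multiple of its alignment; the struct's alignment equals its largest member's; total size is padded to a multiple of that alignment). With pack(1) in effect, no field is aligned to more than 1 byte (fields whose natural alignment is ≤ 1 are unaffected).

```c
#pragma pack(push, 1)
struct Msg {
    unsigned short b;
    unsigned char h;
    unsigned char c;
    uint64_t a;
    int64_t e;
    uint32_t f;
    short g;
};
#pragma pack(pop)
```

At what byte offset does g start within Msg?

24

@0: b [2B, align 1] → 2
@2: h [1B, align 1] → 3
@3: c [1B, align 1] → 4
@4: a [8B, align 1] → 12
@12: e [8B, align 1] → 20
@20: f [4B, align 1] → 24
@24: g [2B, align 1] → 26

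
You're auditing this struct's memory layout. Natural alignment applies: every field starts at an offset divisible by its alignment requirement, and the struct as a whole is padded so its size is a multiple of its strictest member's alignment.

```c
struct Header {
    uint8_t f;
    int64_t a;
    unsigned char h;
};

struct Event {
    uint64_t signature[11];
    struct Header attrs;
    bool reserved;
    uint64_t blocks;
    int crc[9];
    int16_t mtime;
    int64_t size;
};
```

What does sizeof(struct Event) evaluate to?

Header: @0: f [1B, align 1] → 1; +7 pad (align 8); @8: a [8B, align 8] → 16; @16: h [1B, align 1] → 17; +7 tail pad (align 8); size 24, align 8
@0: signature [88B, align 8] → 88
@88: attrs [24B, align 8] → 112
@112: reserved [1B, align 1] → 113
+7 pad (align 8)
@120: blocks [8B, align 8] → 128
@128: crc [36B, align 4] → 164
@164: mtime [2B, align 2] → 166
+2 pad (align 8)
@168: size [8B, align 8] → 176
size 176, align 8

176 bytes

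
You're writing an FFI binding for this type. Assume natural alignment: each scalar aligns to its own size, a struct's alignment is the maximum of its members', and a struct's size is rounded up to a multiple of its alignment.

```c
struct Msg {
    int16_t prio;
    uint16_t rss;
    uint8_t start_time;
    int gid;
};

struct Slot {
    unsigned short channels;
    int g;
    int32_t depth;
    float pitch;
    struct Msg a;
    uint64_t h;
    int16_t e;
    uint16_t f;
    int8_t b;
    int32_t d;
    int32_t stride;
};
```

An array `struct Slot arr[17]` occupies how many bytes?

952

Msg: prio at 0 (size 2, align 2) → ends 2; rss at 2 (size 2, align 2) → ends 4; start_time at 4 (size 1, align 1) → ends 5; pad 3 to align 4 for gid; gid at 8 (size 4, align 4) → ends 12; total 12 bytes, alignment 4
channels at 0 (size 2, align 2) → ends 2
pad 2 to align 4 for g
g at 4 (size 4, align 4) → ends 8
depth at 8 (size 4, align 4) → ends 12
pitch at 12 (size 4, align 4) → ends 16
a at 16 (size 12, align 4) → ends 28
pad 4 to align 8 for h
h at 32 (size 8, align 8) → ends 40
e at 40 (size 2, align 2) → ends 42
f at 42 (size 2, align 2) → ends 44
b at 44 (size 1, align 1) → ends 45
pad 3 to align 4 for d
d at 48 (size 4, align 4) → ends 52
stride at 52 (size 4, align 4) → ends 56
total 56 bytes, alignment 8
array of 17: 17 × 56 = 952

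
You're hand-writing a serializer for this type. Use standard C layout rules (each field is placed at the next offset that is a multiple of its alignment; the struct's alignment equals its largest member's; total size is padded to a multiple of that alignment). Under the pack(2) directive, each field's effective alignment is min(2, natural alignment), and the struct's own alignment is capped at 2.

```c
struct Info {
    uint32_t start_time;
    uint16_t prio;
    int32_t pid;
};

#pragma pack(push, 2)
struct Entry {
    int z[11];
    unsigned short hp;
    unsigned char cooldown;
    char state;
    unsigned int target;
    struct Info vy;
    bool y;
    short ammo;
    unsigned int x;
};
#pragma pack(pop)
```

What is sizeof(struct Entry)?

72

Info: @0: start_time [4B, align 4] → 4; @4: prio [2B, align 2] → 6; +2 pad (align 4); @8: pid [4B, align 4] → 12; size 12, align 4
@0: z [44B, align 2] → 44
@44: hp [2B, align 2] → 46
@46: cooldown [1B, align 1] → 47
@47: state [1B, align 1] → 48
@48: target [4B, align 2] → 52
@52: vy [12B, align 2] → 64
@64: y [1B, align 1] → 65
+1 pad (align 2)
@66: ammo [2B, align 2] → 68
@68: x [4B, align 2] → 72
size 72, align 2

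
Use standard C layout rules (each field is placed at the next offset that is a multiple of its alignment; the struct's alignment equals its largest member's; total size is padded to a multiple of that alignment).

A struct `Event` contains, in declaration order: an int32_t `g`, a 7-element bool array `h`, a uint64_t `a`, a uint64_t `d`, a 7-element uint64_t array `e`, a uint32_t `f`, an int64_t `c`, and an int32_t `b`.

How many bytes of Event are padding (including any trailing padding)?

13

@0: g [4B, align 4] → 4
@4: h [7B, align 1] → 11
+5 pad (align 8)
@16: a [8B, align 8] → 24
@24: d [8B, align 8] → 32
@32: e [56B, align 8] → 88
@88: f [4B, align 4] → 92
+4 pad (align 8)
@96: c [8B, align 8] → 104
@104: b [4B, align 4] → 108
+4 tail pad (align 8)
size 112, align 8
data bytes 99, size 112 → padding 13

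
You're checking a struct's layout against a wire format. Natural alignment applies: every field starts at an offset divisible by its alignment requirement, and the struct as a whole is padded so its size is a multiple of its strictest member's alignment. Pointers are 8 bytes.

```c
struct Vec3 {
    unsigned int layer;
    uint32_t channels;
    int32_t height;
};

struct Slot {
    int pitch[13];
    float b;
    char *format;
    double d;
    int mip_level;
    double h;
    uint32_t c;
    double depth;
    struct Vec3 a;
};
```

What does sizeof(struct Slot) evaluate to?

Vec3: layer at 0 (size 4, align 4) → ends 4; channels at 4 (size 4, align 4) → ends 8; height at 8 (size 4, align 4) → ends 12; total 12 bytes, alignment 4
pitch at 0 (size 52, align 4) → ends 52
b at 52 (size 4, align 4) → ends 56
format at 56 (size 8, align 8) → ends 64
d at 64 (size 8, align 8) → ends 72
mip_level at 72 (size 4, align 4) → ends 76
pad 4 to align 8 for h
h at 80 (size 8, align 8) → ends 88
c at 88 (size 4, align 4) → ends 92
pad 4 to align 8 for depth
depth at 96 (size 8, align 8) → ends 104
a at 104 (size 12, align 4) → ends 116
tail pad 4 to reach multiple of 8
total 120 bytes, alignment 8

120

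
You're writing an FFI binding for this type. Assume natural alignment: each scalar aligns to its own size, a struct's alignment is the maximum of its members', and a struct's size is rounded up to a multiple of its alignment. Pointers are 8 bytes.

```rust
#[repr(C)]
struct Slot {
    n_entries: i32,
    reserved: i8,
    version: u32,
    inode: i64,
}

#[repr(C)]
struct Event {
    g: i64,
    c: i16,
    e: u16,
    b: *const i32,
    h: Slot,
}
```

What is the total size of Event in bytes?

48

Slot: n_entries at 0 (size 4, align 4) → ends 4; reserved at 4 (size 1, align 1) → ends 5; pad 3 to align 4 for version; version at 8 (size 4, align 4) → ends 12; pad 4 to align 8 for inode; inode at 16 (size 8, align 8) → ends 24; total 24 bytes, alignment 8
g at 0 (size 8, align 8) → ends 8
c at 8 (size 2, align 2) → ends 10
e at 10 (size 2, align 2) → ends 12
pad 4 to align 8 for b
b at 16 (size 8, align 8) → ends 24
h at 24 (size 24, align 8) → ends 48
total 48 bytes, alignment 8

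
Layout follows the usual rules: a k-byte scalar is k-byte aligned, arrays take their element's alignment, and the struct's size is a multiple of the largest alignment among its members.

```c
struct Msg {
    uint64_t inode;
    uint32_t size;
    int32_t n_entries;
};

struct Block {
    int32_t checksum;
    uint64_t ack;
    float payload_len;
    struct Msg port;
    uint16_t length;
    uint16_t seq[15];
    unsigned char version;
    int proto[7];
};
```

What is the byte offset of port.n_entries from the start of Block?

Msg: @0: inode [8B, align 8] → 8; @8: size [4B, align 4] → 12; @12: n_entries [4B, align 4] → 16; size 16, align 8
@0: checksum [4B, align 4] → 4
+4 pad (align 8)
@8: ack [8B, align 8] → 16
@16: payload_len [4B, align 4] → 20
+4 pad (align 8)
@24: port [16B, align 8] → 40
within Msg: n_entries at 12
24 + 12 = 36

36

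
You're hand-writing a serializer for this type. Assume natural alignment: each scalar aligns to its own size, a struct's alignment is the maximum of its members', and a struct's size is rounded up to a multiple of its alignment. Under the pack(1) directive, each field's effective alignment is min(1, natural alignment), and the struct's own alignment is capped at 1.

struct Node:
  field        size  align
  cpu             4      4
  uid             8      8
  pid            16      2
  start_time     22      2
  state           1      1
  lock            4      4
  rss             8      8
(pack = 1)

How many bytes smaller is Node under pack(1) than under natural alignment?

natural layout:
  @0: cpu [4B, align 4] → 4
  +4 pad (align 8)
  @8: uid [8B, align 8] → 16
  @16: pid [16B, align 2] → 32
  @32: start_time [22B, align 2] → 54
  @54: state [1B, align 1] → 55
  +1 pad (align 4)
  @56: lock [4B, align 4] → 60
  +4 pad (align 8)
  @64: rss [8B, align 8] → 72
  size 72, align 8
packed(1) layout:
  @0: cpu [4B, align 1] → 4
  @4: uid [8B, align 1] → 12
  @12: pid [16B, align 1] → 28
  @28: start_time [22B, align 1] → 50
  @50: state [1B, align 1] → 51
  @51: lock [4B, align 1] → 55
  @55: rss [8B, align 1] → 63
  size 63, align 1
72 − 63 = 9

9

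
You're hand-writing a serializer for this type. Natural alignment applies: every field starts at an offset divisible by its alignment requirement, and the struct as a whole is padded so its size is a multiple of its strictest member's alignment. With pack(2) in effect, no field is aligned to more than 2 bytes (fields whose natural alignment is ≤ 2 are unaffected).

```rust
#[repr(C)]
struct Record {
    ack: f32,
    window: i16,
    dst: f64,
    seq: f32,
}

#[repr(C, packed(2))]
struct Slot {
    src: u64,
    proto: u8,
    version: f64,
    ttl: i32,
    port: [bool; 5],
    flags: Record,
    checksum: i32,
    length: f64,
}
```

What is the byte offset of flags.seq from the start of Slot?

Record: 0..4  ack  (4B, 4-aligned); 4..6  window  (2B, 2-aligned); 6..8  -- padding (2B); 8..16  dst  (8B, 8-aligned); 16..20  seq  (4B, 4-aligned); 20..24  -- tail padding (4B); sizeof = 24, alignof = 8
0..8  src  (8B, 2-aligned)
8..9  proto  (1B, 1-aligned)
9..10  -- padding (1B)
10..18  version  (8B, 2-aligned)
18..22  ttl  (4B, 2-aligned)
22..27  port  (5B, 1-aligned)
27..28  -- padding (1B)
28..52  flags  (24B, 2-aligned)
within Record: seq at 16
28 + 16 = 44

44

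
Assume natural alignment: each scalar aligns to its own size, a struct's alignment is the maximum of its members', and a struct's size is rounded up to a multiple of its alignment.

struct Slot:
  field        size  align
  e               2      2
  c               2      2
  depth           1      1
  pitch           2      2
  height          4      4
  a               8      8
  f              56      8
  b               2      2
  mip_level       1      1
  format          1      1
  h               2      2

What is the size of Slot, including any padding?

88

e at 0 (size 2, align 2) → ends 2
c at 2 (size 2, align 2) → ends 4
depth at 4 (size 1, align 1) → ends 5
pad 1 to align 2 for pitch
pitch at 6 (size 2, align 2) → ends 8
height at 8 (size 4, align 4) → ends 12
pad 4 to align 8 for a
a at 16 (size 8, align 8) → ends 24
f at 24 (size 56, align 8) → ends 80
b at 80 (size 2, align 2) → ends 82
mip_level at 82 (size 1, align 1) → ends 83
format at 83 (size 1, align 1) → ends 84
h at 84 (size 2, align 2) → ends 86
tail pad 2 to reach multiple of 8
total 88 bytes, alignment 8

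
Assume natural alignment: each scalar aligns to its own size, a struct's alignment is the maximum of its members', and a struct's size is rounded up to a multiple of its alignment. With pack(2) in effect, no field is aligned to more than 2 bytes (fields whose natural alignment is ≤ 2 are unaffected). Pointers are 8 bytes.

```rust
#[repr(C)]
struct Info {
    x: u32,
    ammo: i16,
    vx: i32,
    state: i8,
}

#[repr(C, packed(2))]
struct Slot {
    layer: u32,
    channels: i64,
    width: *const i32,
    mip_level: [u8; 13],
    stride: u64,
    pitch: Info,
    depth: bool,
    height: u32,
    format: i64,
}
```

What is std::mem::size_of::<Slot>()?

72

Info: 0..4  x  (4B, 4-aligned); 4..6  ammo  (2B, 2-aligned); 6..8  -- padding (2B); 8..12  vx  (4B, 4-aligned); 12..13  state  (1B, 1-aligned); 13..16  -- tail padding (3B); sizeof = 16, alignof = 4
0..4  layer  (4B, 2-aligned)
4..12  channels  (8B, 2-aligned)
12..20  width  (8B, 2-aligned)
20..33  mip_level  (13B, 1-aligned)
33..34  -- padding (1B)
34..42  stride  (8B, 2-aligned)
42..58  pitch  (16B, 2-aligned)
58..59  depth  (1B, 1-aligned)
59..60  -- padding (1B)
60..64  height  (4B, 2-aligned)
64..72  format  (8B, 2-aligned)
sizeof = 72, alignof = 2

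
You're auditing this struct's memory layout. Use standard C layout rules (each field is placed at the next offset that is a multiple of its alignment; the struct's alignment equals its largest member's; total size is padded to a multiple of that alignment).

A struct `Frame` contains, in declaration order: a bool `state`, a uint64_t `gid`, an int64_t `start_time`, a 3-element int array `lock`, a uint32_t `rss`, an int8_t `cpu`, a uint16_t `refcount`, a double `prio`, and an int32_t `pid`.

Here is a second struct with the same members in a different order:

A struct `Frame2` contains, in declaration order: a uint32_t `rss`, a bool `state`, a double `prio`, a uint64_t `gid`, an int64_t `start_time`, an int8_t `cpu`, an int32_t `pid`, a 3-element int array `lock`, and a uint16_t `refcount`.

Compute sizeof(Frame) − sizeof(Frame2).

8

@0: state [1B, align 1] → 1
+7 pad (align 8)
@8: gid [8B, align 8] → 16
@16: start_time [8B, align 8] → 24
@24: lock [12B, align 4] → 36
@36: rss [4B, align 4] → 40
@40: cpu [1B, align 1] → 41
+1 pad (align 2)
@42: refcount [2B, align 2] → 44
+4 pad (align 8)
@48: prio [8B, align 8] → 56
@56: pid [4B, align 4] → 60
+4 tail pad (align 8)
size 64, align 8
— Frame2 —
@0: rss [4B, align 4] → 4
@4: state [1B, align 1] → 5
+3 pad (align 8)
@8: prio [8B, align 8] → 16
@16: gid [8B, align 8] → 24
@24: start_time [8B, align 8] → 32
@32: cpu [1B, align 1] → 33
+3 pad (align 4)
@36: pid [4B, align 4] → 40
@40: lock [12B, align 4] → 52
@52: refcount [2B, align 2] → 54
+2 tail pad (align 8)
size 56, align 8
64 − 56 = 8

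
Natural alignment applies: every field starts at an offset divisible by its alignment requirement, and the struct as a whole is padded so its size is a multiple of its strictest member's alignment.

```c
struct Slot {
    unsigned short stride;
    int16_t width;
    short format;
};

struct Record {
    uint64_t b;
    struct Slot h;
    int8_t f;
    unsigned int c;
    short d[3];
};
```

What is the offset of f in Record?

14

Slot: @0: stride [2B, align 2] → 2; @2: width [2B, align 2] → 4; @4: format [2B, align 2] → 6; size 6, align 2
@0: b [8B, align 8] → 8
@8: h [6B, align 2] → 14
@14: f [1B, align 1] → 15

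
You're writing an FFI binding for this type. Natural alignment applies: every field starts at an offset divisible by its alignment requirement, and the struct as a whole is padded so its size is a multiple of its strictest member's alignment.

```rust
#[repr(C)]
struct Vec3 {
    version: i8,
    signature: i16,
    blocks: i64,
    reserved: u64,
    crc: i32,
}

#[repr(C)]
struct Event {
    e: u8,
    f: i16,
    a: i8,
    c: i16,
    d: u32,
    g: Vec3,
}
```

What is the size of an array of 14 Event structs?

672

Vec3: @0: version [1B, align 1] → 1; +1 pad (align 2); @2: signature [2B, align 2] → 4; +4 pad (align 8); @8: blocks [8B, align 8] → 16; @16: reserved [8B, align 8] → 24; @24: crc [4B, align 4] → 28; +4 tail pad (align 8); size 32, align 8
@0: e [1B, align 1] → 1
+1 pad (align 2)
@2: f [2B, align 2] → 4
@4: a [1B, align 1] → 5
+1 pad (align 2)
@6: c [2B, align 2] → 8
@8: d [4B, align 4] → 12
+4 pad (align 8)
@16: g [32B, align 8] → 48
size 48, align 8
array of 14: 14 × 48 = 672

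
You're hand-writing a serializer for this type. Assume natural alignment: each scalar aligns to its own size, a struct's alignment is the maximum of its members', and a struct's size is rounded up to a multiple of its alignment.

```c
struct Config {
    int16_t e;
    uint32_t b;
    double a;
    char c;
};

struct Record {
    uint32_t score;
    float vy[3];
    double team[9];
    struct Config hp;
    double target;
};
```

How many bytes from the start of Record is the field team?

16

Config: 0..2  e  (2B, 2-aligned); 2..4  -- padding (2B); 4..8  b  (4B, 4-aligned); 8..16  a  (8B, 8-aligned); 16..17  c  (1B, 1-aligned); 17..24  -- tail padding (7B); sizeof = 24, alignof = 8
0..4  score  (4B, 4-aligned)
4..16  vy  (12B, 4-aligned)
16..88  team  (72B, 8-aligned)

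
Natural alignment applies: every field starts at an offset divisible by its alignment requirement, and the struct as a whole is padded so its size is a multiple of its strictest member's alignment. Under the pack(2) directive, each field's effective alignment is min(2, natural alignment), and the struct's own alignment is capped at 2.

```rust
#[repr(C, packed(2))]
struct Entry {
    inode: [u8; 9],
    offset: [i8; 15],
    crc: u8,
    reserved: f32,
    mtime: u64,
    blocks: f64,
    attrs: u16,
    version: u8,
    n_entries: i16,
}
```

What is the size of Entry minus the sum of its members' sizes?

0..9  inode  (9B, 1-aligned)
9..24  offset  (15B, 1-aligned)
24..25  crc  (1B, 1-aligned)
25..26  -- padding (1B)
26..30  reserved  (4B, 2-aligned)
30..38  mtime  (8B, 2-aligned)
38..46  blocks  (8B, 2-aligned)
46..48  attrs  (2B, 2-aligned)
48..49  version  (1B, 1-aligned)
49..50  -- padding (1B)
50..52  n_entries  (2B, 2-aligned)
sizeof = 52, alignof = 2
data bytes 50, size 52 → padding 2

2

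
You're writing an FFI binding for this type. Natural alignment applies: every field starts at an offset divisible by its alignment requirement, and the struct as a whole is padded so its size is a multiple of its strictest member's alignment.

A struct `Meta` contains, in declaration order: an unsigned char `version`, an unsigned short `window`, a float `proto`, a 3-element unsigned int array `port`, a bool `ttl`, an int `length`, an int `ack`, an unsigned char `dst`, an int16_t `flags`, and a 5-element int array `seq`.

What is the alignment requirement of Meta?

member alignments: version=1, window=2, proto=4, port=4, ttl=1, length=4, ack=4, dst=1, flags=2, seq=4
max = 4

4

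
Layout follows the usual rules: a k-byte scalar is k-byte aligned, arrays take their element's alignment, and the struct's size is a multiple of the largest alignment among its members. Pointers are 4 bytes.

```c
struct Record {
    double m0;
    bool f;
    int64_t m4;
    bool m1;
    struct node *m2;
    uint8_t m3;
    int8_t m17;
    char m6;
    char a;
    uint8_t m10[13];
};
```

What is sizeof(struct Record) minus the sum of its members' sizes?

17

@0: m0 [8B, align 8] → 8
@8: f [1B, align 1] → 9
+7 pad (align 8)
@16: m4 [8B, align 8] → 24
@24: m1 [1B, align 1] → 25
+3 pad (align 4)
@28: m2 [4B, align 4] → 32
@32: m3 [1B, align 1] → 33
@33: m17 [1B, align 1] → 34
@34: m6 [1B, align 1] → 35
@35: a [1B, align 1] → 36
@36: m10 [13B, align 1] → 49
+7 tail pad (align 8)
size 56, align 8
data bytes 39, size 56 → padding 17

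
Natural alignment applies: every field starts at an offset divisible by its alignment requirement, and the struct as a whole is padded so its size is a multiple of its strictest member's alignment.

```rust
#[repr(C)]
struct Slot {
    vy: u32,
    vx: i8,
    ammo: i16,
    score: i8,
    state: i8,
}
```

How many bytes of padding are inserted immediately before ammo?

1

vy at 0 (size 4, align 4) → ends 4
vx at 4 (size 1, align 1) → ends 5
pad 1 to align 2 for ammo
ammo at 6 (size 2, align 2) → ends 8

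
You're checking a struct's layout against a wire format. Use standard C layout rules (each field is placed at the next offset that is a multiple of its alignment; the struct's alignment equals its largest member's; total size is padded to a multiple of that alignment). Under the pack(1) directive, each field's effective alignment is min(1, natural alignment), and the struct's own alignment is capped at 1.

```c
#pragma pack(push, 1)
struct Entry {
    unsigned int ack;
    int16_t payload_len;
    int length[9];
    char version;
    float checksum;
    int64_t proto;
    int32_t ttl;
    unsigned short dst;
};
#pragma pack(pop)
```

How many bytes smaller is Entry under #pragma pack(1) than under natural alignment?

11

natural layout:
  @0: ack [4B, align 4] → 4
  @4: payload_len [2B, align 2] → 6
  +2 pad (align 4)
  @8: length [36B, align 4] → 44
  @44: version [1B, align 1] → 45
  +3 pad (align 4)
  @48: checksum [4B, align 4] → 52
  +4 pad (align 8)
  @56: proto [8B, align 8] → 64
  @64: ttl [4B, align 4] → 68
  @68: dst [2B, align 2] → 70
  +2 tail pad (align 8)
  size 72, align 8
packed(1) layout:
  @0: ack [4B, align 1] → 4
  @4: payload_len [2B, align 1] → 6
  @6: length [36B, align 1] → 42
  @42: version [1B, align 1] → 43
  @43: checksum [4B, align 1] → 47
  @47: proto [8B, align 1] → 55
  @55: ttl [4B, align 1] → 59
  @59: dst [2B, align 1] → 61
  size 61, align 1
72 − 61 = 11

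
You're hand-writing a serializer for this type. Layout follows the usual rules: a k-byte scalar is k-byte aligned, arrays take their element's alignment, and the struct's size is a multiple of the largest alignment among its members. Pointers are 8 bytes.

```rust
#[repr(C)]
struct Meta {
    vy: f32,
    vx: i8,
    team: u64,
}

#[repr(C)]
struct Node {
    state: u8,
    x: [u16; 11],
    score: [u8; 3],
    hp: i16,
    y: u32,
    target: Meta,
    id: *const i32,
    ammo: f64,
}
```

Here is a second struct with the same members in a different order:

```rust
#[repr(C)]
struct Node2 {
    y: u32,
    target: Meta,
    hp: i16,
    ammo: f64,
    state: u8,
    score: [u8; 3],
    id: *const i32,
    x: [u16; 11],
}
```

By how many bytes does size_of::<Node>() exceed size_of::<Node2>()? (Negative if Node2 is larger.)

-8

Meta: 0..4  vy  (4B, 4-aligned); 4..5  vx  (1B, 1-aligned); 5..8  -- padding (3B); 8..16  team  (8B, 8-aligned); sizeof = 16, alignof = 8
0..1  state  (1B, 1-aligned)
1..2  -- padding (1B)
2..24  x  (22B, 2-aligned)
24..27  score  (3B, 1-aligned)
27..28  -- padding (1B)
28..30  hp  (2B, 2-aligned)
30..32  -- padding (2B)
32..36  y  (4B, 4-aligned)
36..40  -- padding (4B)
40..56  target  (16B, 8-aligned)
56..64  id  (8B, 8-aligned)
64..72  ammo  (8B, 8-aligned)
sizeof = 72, alignof = 8
— Node2 —
0..4  y  (4B, 4-aligned)
4..8  -- padding (4B)
8..24  target  (16B, 8-aligned)
24..26  hp  (2B, 2-aligned)
26..32  -- padding (6B)
32..40  ammo  (8B, 8-aligned)
40..41  state  (1B, 1-aligned)
41..44  score  (3B, 1-aligned)
44..48  -- padding (4B)
48..56  id  (8B, 8-aligned)
56..78  x  (22B, 2-aligned)
78..80  -- tail padding (2B)
sizeof = 80, alignof = 8
72 − 80 = -8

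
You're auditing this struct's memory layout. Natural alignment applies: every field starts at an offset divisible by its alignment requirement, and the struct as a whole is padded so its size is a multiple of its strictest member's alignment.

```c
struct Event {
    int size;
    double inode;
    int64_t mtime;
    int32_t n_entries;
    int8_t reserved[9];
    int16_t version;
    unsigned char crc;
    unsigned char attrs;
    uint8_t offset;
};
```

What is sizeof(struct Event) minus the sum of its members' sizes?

0..4  size  (4B, 4-aligned)
4..8  -- padding (4B)
8..16  inode  (8B, 8-aligned)
16..24  mtime  (8B, 8-aligned)
24..28  n_entries  (4B, 4-aligned)
28..37  reserved  (9B, 1-aligned)
37..38  -- padding (1B)
38..40  version  (2B, 2-aligned)
40..41  crc  (1B, 1-aligned)
41..42  attrs  (1B, 1-aligned)
42..43  offset  (1B, 1-aligned)
43..48  -- tail padding (5B)
sizeof = 48, alignof = 8
data bytes 38, size 48 → padding 10

10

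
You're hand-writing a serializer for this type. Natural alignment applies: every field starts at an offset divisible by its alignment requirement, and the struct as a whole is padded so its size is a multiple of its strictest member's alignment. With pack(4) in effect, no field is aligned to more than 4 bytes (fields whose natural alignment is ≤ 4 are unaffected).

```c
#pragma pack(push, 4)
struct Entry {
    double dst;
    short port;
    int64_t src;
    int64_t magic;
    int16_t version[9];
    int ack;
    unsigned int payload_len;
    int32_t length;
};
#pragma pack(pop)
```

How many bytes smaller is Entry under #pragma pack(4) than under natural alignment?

natural layout:
  @0: dst [8B, align 8] → 8
  @8: port [2B, align 2] → 10
  +6 pad (align 8)
  @16: src [8B, align 8] → 24
  @24: magic [8B, align 8] → 32
  @32: version [18B, align 2] → 50
  +2 pad (align 4)
  @52: ack [4B, align 4] → 56
  @56: payload_len [4B, align 4] → 60
  @60: length [4B, align 4] → 64
  size 64, align 8
packed(4) layout:
  @0: dst [8B, align 4] → 8
  @8: port [2B, align 2] → 10
  +2 pad (align 4)
  @12: src [8B, align 4] → 20
  @20: magic [8B, align 4] → 28
  @28: version [18B, align 2] → 46
  +2 pad (align 4)
  @48: ack [4B, align 4] → 52
  @52: payload_len [4B, align 4] → 56
  @56: length [4B, align 4] → 60
  size 60, align 4
64 − 60 = 4

4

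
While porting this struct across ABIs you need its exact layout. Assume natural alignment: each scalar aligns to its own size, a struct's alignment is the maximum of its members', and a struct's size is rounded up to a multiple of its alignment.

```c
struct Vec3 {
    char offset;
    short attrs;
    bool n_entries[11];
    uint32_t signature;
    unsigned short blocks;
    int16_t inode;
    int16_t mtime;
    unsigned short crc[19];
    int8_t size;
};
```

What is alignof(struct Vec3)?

member alignments: offset=1, attrs=2, n_entries=1, signature=4, blocks=2, inode=2, mtime=2, crc=2, size=1
max = 4

4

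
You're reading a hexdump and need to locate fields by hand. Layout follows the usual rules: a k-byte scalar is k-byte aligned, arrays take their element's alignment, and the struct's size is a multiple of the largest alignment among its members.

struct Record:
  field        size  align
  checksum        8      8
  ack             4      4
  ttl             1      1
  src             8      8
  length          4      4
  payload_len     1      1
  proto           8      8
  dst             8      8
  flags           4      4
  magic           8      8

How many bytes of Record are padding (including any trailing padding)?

@0: checksum [8B, align 8] → 8
@8: ack [4B, align 4] → 12
@12: ttl [1B, align 1] → 13
+3 pad (align 8)
@16: src [8B, align 8] → 24
@24: length [4B, align 4] → 28
@28: payload_len [1B, align 1] → 29
+3 pad (align 8)
@32: proto [8B, align 8] → 40
@40: dst [8B, align 8] → 48
@48: flags [4B, align 4] → 52
+4 pad (align 8)
@56: magic [8B, align 8] → 64
size 64, align 8
data bytes 54, size 64 → padding 10

10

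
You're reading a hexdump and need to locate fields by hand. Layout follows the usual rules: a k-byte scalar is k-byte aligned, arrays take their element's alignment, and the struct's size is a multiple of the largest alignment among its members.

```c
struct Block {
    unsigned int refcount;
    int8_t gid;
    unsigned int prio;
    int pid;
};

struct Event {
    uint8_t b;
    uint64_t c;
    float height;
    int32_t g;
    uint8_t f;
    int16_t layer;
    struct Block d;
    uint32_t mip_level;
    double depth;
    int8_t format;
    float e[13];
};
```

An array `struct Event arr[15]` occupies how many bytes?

1680

Block: 0..4  refcount  (4B, 4-aligned); 4..5  gid  (1B, 1-aligned); 5..8  -- padding (3B); 8..12  prio  (4B, 4-aligned); 12..16  pid  (4B, 4-aligned); sizeof = 16, alignof = 4
0..1  b  (1B, 1-aligned)
1..8  -- padding (7B)
8..16  c  (8B, 8-aligned)
16..20  height  (4B, 4-aligned)
20..24  g  (4B, 4-aligned)
24..25  f  (1B, 1-aligned)
25..26  -- padding (1B)
26..28  layer  (2B, 2-aligned)
28..44  d  (16B, 4-aligned)
44..48  mip_level  (4B, 4-aligned)
48..56  depth  (8B, 8-aligned)
56..57  format  (1B, 1-aligned)
57..60  -- padding (3B)
60..112  e  (52B, 4-aligned)
sizeof = 112, alignof = 8
array of 15: 15 × 112 = 1680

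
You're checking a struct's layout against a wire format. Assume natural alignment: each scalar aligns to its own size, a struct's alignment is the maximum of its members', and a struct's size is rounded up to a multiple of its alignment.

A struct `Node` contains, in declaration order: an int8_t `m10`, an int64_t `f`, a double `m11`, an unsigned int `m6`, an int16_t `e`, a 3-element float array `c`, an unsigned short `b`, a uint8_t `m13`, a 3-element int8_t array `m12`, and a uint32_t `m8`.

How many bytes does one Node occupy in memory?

56

m10 at 0 (size 1, align 1) → ends 1
pad 7 to align 8 for f
f at 8 (size 8, align 8) → ends 16
m11 at 16 (size 8, align 8) → ends 24
m6 at 24 (size 4, align 4) → ends 28
e at 28 (size 2, align 2) → ends 30
pad 2 to align 4 for c
c at 32 (size 12, align 4) → ends 44
b at 44 (size 2, align 2) → ends 46
m13 at 46 (size 1, align 1) → ends 47
m12 at 47 (size 3, align 1) → ends 50
pad 2 to align 4 for m8
m8 at 52 (size 4, align 4) → ends 56
total 56 bytes, alignment 8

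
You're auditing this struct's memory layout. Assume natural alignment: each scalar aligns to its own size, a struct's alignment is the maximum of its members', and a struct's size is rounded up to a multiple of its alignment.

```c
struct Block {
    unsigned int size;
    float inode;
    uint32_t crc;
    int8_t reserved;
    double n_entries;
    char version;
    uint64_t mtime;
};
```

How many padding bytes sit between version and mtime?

size at 0 (size 4, align 4) → ends 4
inode at 4 (size 4, align 4) → ends 8
crc at 8 (size 4, align 4) → ends 12
reserved at 12 (size 1, align 1) → ends 13
pad 3 to align 8 for n_entries
n_entries at 16 (size 8, align 8) → ends 24
version at 24 (size 1, align 1) → ends 25
pad 7 to align 8 for mtime
mtime at 32 (size 8, align 8) → ends 40

7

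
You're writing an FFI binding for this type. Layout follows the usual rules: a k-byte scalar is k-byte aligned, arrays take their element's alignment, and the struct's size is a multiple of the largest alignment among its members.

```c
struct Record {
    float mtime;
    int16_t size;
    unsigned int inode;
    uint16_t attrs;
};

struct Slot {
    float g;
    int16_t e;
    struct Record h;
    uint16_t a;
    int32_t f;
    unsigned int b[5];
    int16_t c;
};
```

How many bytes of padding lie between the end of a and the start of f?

2

Record: mtime at 0 (size 4, align 4) → ends 4; size at 4 (size 2, align 2) → ends 6; pad 2 to align 4 for inode; inode at 8 (size 4, align 4) → ends 12; attrs at 12 (size 2, align 2) → ends 14; tail pad 2 to reach multiple of 4; total 16 bytes, alignment 4
g at 0 (size 4, align 4) → ends 4
e at 4 (size 2, align 2) → ends 6
pad 2 to align 4 for h
h at 8 (size 16, align 4) → ends 24
a at 24 (size 2, align 2) → ends 26
pad 2 to align 4 for f
f at 28 (size 4, align 4) → ends 32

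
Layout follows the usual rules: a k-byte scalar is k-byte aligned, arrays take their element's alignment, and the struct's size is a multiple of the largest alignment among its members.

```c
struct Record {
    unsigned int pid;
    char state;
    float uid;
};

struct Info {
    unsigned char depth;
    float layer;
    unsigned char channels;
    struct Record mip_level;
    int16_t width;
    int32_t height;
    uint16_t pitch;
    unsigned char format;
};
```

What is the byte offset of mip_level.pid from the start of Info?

12

Record: @0: pid [4B, align 4] → 4; @4: state [1B, align 1] → 5; +3 pad (align 4); @8: uid [4B, align 4] → 12; size 12, align 4
@0: depth [1B, align 1] → 1
+3 pad (align 4)
@4: layer [4B, align 4] → 8
@8: channels [1B, align 1] → 9
+3 pad (align 4)
@12: mip_level [12B, align 4] → 24
within Record: pid at 0
12 + 0 = 12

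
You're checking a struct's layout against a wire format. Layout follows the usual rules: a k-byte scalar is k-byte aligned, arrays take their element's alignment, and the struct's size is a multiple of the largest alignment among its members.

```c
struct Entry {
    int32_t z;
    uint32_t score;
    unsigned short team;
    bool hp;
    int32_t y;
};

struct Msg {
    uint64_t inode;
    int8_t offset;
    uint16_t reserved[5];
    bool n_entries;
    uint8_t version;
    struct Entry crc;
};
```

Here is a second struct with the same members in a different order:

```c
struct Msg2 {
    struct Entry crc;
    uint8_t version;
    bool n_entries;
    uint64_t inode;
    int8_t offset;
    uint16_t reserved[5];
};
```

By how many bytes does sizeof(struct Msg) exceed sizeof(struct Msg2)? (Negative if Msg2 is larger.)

Entry: @0: z [4B, align 4] → 4; @4: score [4B, align 4] → 8; @8: team [2B, align 2] → 10; @10: hp [1B, align 1] → 11; +1 pad (align 4); @12: y [4B, align 4] → 16; size 16, align 4
@0: inode [8B, align 8] → 8
@8: offset [1B, align 1] → 9
+1 pad (align 2)
@10: reserved [10B, align 2] → 20
@20: n_entries [1B, align 1] → 21
@21: version [1B, align 1] → 22
+2 pad (align 4)
@24: crc [16B, align 4] → 40
size 40, align 8
— Msg2 —
@0: crc [16B, align 4] → 16
@16: version [1B, align 1] → 17
@17: n_entries [1B, align 1] → 18
+6 pad (align 8)
@24: inode [8B, align 8] → 32
@32: offset [1B, align 1] → 33
+1 pad (align 2)
@34: reserved [10B, align 2] → 44
+4 tail pad (align 8)
size 48, align 8
40 − 48 = -8

-8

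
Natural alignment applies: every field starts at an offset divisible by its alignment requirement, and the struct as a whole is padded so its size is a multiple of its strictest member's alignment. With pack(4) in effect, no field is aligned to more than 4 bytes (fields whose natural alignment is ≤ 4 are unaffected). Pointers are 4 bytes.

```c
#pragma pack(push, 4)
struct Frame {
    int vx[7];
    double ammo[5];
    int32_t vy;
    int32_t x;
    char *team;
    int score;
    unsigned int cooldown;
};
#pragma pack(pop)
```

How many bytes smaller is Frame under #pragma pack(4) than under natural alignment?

natural layout:
  @0: vx [28B, align 4] → 28
  +4 pad (align 8)
  @32: ammo [40B, align 8] → 72
  @72: vy [4B, align 4] → 76
  @76: x [4B, align 4] → 80
  @80: team [4B, align 4] → 84
  @84: score [4B, align 4] → 88
  @88: cooldown [4B, align 4] → 92
  +4 tail pad (align 8)
  size 96, align 8
packed(4) layout:
  @0: vx [28B, align 4] → 28
  @28: ammo [40B, align 4] → 68
  @68: vy [4B, align 4] → 72
  @72: x [4B, align 4] → 76
  @76: team [4B, align 4] → 80
  @80: score [4B, align 4] → 84
  @84: cooldown [4B, align 4] → 88
  size 88, align 4
96 − 88 = 8

8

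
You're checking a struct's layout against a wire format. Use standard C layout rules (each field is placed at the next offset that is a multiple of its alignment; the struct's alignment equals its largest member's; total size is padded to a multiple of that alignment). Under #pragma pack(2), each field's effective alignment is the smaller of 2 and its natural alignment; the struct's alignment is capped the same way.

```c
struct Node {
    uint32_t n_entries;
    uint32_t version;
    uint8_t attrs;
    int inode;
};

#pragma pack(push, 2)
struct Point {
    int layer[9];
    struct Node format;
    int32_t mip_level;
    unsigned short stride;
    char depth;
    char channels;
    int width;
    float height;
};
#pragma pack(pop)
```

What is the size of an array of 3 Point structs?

204

Node: n_entries at 0 (size 4, align 4) → ends 4; version at 4 (size 4, align 4) → ends 8; attrs at 8 (size 1, align 1) → ends 9; pad 3 to align 4 for inode; inode at 12 (size 4, align 4) → ends 16; total 16 bytes, alignment 4
layer at 0 (size 36, align 2) → ends 36
format at 36 (size 16, align 2) → ends 52
mip_level at 52 (size 4, align 2) → ends 56
stride at 56 (size 2, align 2) → ends 58
depth at 58 (size 1, align 1) → ends 59
channels at 59 (size 1, align 1) → ends 60
width at 60 (size 4, align 2) → ends 64
height at 64 (size 4, align 2) → ends 68
total 68 bytes, alignment 2
array of 3: 3 × 68 = 204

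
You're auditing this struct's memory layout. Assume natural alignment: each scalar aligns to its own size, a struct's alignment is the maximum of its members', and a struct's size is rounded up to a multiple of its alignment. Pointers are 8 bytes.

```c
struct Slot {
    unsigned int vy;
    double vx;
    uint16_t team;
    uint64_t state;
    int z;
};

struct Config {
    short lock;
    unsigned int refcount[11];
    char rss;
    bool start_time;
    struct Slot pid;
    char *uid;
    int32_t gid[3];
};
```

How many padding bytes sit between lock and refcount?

Slot: vy at 0 (size 4, align 4) → ends 4; pad 4 to align 8 for vx; vx at 8 (size 8, align 8) → ends 16; team at 16 (size 2, align 2) → ends 18; pad 6 to align 8 for state; state at 24 (size 8, align 8) → ends 32; z at 32 (size 4, align 4) → ends 36; tail pad 4 to reach multiple of 8; total 40 bytes, alignment 8
lock at 0 (size 2, align 2) → ends 2
pad 2 to align 4 for refcount
refcount at 4 (size 44, align 4) → ends 48

2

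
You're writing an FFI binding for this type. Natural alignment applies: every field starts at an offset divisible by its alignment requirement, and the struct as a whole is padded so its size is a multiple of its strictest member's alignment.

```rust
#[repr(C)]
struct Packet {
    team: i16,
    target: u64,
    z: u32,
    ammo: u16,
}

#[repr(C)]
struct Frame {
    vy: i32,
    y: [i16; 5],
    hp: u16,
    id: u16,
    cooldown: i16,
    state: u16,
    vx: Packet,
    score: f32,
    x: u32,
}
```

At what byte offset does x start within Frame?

52

Packet: @0: team [2B, align 2] → 2; +6 pad (align 8); @8: target [8B, align 8] → 16; @16: z [4B, align 4] → 20; @20: ammo [2B, align 2] → 22; +2 tail pad (align 8); size 24, align 8
@0: vy [4B, align 4] → 4
@4: y [10B, align 2] → 14
@14: hp [2B, align 2] → 16
@16: id [2B, align 2] → 18
@18: cooldown [2B, align 2] → 20
@20: state [2B, align 2] → 22
+2 pad (align 8)
@24: vx [24B, align 8] → 48
@48: score [4B, align 4] → 52
@52: x [4B, align 4] → 56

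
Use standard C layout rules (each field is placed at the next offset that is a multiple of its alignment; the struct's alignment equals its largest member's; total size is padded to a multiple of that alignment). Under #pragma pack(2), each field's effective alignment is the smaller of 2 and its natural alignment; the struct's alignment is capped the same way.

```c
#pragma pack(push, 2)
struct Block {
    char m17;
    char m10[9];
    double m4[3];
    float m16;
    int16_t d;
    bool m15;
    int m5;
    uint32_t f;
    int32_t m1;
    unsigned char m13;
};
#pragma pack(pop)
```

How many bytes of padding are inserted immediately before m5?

0..1  m17  (1B, 1-aligned)
1..10  m10  (9B, 1-aligned)
10..34  m4  (24B, 2-aligned)
34..38  m16  (4B, 2-aligned)
38..40  d  (2B, 2-aligned)
40..41  m15  (1B, 1-aligned)
41..42  -- padding (1B)
42..46  m5  (4B, 2-aligned)

1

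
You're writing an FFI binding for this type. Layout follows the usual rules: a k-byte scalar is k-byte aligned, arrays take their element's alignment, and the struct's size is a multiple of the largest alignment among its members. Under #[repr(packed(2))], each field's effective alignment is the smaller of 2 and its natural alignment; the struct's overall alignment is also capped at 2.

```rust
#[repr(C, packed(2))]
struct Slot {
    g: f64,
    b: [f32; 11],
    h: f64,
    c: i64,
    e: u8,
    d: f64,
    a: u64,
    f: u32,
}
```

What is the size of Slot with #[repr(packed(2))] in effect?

90

0..8  g  (8B, 2-aligned)
8..52  b  (44B, 2-aligned)
52..60  h  (8B, 2-aligned)
60..68  c  (8B, 2-aligned)
68..69  e  (1B, 1-aligned)
69..70  -- padding (1B)
70..78  d  (8B, 2-aligned)
78..86  a  (8B, 2-aligned)
86..90  f  (4B, 2-aligned)
sizeof = 90, alignof = 2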